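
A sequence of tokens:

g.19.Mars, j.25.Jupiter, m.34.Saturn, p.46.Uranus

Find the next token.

s.61.Neptune

Letter — letters move forward 3 places in the alphabet: g, j, m, p → s.
For the second component, differences are 6, 9, 12, … (increasing by 3 each time): 19, 25, 34, 46 → 61.
Planet goes Mars, Jupiter, Saturn, Uranus → Neptune (runs through the planets Mercury→Neptune).
So the next token is s.61.Neptune.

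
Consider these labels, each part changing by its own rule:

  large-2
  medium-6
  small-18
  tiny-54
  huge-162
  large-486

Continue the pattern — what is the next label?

medium-1458

Size: large, medium, small, tiny, huge, large → medium (repeats large → medium → small → tiny → huge).
Second component: ×3 each step, so 2, 6, 18, 54, 162, 486 → 1458.
So the next label is medium-1458.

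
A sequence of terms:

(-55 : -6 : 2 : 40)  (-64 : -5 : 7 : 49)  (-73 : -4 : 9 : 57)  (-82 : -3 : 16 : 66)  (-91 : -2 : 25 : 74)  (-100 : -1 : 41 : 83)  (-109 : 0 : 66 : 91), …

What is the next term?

(-118 : 1 : 107 : 100)

First value — −9 each step: -55, -64, -73, -82, -91, -100, -109 → -118.
For the second value, +1 each step: -6, -5, -4, -3, -2, -1, 0 → 1.
For the third value, each term is the sum of the two before it: 2, 7, 9, 16, 25, 41, 66 → 107.
Fourth value — alternating steps +9, +8, +9, +8, …: 40, 49, 57, 66, 74, 83, 91 → 100.
So the next term is (-118 : 1 : 107 : 100).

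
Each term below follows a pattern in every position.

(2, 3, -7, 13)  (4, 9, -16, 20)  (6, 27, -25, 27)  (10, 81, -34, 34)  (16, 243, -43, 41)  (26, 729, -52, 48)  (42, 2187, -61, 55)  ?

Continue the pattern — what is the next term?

First value goes 2, 4, 6, 10, 16, 26, 42 → 68 (each term is the sum of the two before it).
For the second value, ×3 each step: 3, 9, 27, 81, 243, 729, 2187 → 6561.
Third value goes -7, -16, -25, -34, -43, -52, -61 → -70 (−9 each step).
Fourth value — +7 each step: 13, 20, 27, 34, 41, 48, 55 → 62.
Combining the parts gives (68, 6561, -70, 62).

(68, 6561, -70, 62)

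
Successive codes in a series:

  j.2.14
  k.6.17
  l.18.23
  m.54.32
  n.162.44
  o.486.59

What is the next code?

Letter: j, k, l, m, n, o → p (letters move forward 1 place in the alphabet).
For the second component, ×3 each step: 2, 6, 18, 54, 162, 486 → 1458.
Third component: 14, 17, 23, 32, 44, 59 → 77 (differences are 3, 6, 9, … (increasing by 3 each time)).
So the next code is p.1458.77.

p.1458.77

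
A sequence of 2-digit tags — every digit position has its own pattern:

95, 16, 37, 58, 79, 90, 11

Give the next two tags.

32 then 53

First digit: +2 each step, mod 10, so 9, 1, 3, 5, 7, 9, 1 → 3 → 5.
Second digit: +1 each step, mod 10; 5, 6, 7, 8, 9, 0, 1 → 2 → 3.
So the next two tags are 32 and 53.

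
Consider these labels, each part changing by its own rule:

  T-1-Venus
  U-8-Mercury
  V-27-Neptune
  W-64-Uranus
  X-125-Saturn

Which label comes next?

Y-216-Jupiter

Letter: T, U, V, W, X → Y (letters move forward 1 place in the alphabet).
Second component: perfect cubes: 1³, 2³, 3³, …, so 1, 8, 27, 64, 125 → 216.
Planet: runs backward through the planets Mercury→Neptune; Venus, Mercury, Neptune, Uranus, Saturn → Jupiter.
Combining the parts gives Y-216-Jupiter.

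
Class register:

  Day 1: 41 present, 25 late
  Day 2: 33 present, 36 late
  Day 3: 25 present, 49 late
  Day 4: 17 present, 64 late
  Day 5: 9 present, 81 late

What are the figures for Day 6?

1 present, 100 late

Present: 41, 33, 25, 17, 9 → 1 (−8 each step).
For the late, perfect squares: 5², 6², 7², …: 25, 36, 49, 64, 81 → 100.
So the next row is 1 present, 100 late.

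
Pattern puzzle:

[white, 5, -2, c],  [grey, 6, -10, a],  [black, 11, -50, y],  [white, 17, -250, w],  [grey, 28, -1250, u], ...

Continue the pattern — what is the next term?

Shade: repeats white → grey → black; white, grey, black, white, grey → black.
Second value: 5, 6, 11, 17, 28 → 45 (each term is the sum of the two before it).
For the third value, ×5 each step: -2, -10, -50, -250, -1250 → -6250.
Letter: letters move back 2 places in the alphabet, wrapping A→Z, so c, a, y, w, u → s.
Combining the parts gives [black, 45, -6250, s].

[black, 45, -6250, s]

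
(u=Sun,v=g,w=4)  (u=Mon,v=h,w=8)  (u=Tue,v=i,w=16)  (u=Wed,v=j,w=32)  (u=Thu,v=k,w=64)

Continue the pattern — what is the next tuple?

(u=Fri,v=l,w=128)

U: runs through the weekdays Mon→Sun, so Sun, Mon, Tue, Wed, Thu → Fri.
For the v, letters move forward 1 place in the alphabet: g, h, i, j, k → l.
W — ×2 each step: 4, 8, 16, 32, 64 → 128.
Combining the parts gives (u=Fri,v=l,w=128).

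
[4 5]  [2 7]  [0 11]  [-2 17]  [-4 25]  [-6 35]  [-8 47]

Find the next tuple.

[-10 61]

First entry — −2 each step: 4, 2, 0, -2, -4, -6, -8 → -10.
Second entry — differences are 2, 4, 6, … (increasing by 2 each time): 5, 7, 11, 17, 25, 35, 47 → 61.
Combining the parts gives [-10 61].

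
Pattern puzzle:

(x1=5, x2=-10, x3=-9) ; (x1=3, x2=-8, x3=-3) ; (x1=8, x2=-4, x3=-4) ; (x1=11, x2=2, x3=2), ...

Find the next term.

(x1=19, x2=10, x3=1)

X1: each term is the sum of the two before it; 5, 3, 8, 11 → 19.
X2: differences are 2, 4, 6, … (increasing by 2 each time); -10, -8, -4, 2 → 10.
X3: alternating steps +6, −1, +6, −1, …; -9, -3, -4, 2 → 1.
So the next term is (x1=19, x2=10, x3=1).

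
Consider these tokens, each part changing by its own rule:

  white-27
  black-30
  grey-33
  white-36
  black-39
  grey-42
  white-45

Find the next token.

Shade goes white, black, grey, white, black, grey, white → black (repeats white → black → grey).
For the second component, +3 each step: 27, 30, 33, 36, 39, 42, 45 → 48.
Putting it together: black-48.

black-48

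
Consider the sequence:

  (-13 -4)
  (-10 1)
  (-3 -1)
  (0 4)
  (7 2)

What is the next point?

First slot goes -13, -10, -3, 0, 7 → 10 (alternating steps +3, +7, +3, +7, …).
Second slot goes -4, 1, -1, 4, 2 → 7 (alternating steps +5, −2, +5, −2, …).
Putting it together: (10 7).

(10 7)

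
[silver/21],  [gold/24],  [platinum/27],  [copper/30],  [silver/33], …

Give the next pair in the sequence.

Metal: silver, gold, platinum, copper, silver → gold (repeats silver → gold → platinum → copper).
Second value: 21, 24, 27, 30, 33 → 36 (+3 each step).
Putting it together: [gold/36].

[gold/36]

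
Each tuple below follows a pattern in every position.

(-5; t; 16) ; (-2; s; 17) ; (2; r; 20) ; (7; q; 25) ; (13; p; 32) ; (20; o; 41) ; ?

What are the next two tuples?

First value goes -5, -2, 2, 7, 13, 20 → 28 → 37 (differences are 3, 4, 5, … (increasing by 1 each time)).
For the letter, letters move back 1 place in the alphabet: t, s, r, q, p, o → n → m.
For the third value, differences are 1, 3, 5, … (increasing by 2 each time): 16, 17, 20, 25, 32, 41 → 52 → 65.
So the next two tuples are (28; n; 52) and (37; m; 65).

(28; n; 52), (37; m; 65)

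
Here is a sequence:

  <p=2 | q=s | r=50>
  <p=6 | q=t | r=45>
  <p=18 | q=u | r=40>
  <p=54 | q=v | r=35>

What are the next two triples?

P — ×3 each step: 2, 6, 18, 54 → 162 → 486.
Q — letters move forward 1 place in the alphabet: s, t, u, v → w → x.
For the r, −5 each step: 50, 45, 40, 35 → 30 → 25.
Putting the parts together: <p=162 | q=w | r=30> and then <p=486 | q=x | r=25>.

<p=162 | q=w | r=30>, <p=486 | q=x | r=25>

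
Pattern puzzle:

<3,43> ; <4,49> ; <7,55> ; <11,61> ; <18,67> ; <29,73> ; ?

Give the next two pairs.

First entry: each term is the sum of the two before it, so 3, 4, 7, 11, 18, 29 → 47 → 76.
For the second entry, +6 each step: 43, 49, 55, 61, 67, 73 → 79 → 85.
Putting the parts together: <47,79> and then <76,85>.

<47,79>, <76,85>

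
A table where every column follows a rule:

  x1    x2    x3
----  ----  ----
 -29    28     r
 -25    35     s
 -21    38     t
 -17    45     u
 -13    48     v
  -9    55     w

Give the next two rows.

Column x1: -29, -25, -21, -17, -13, -9 → -5 → -1 (+4 each step).
Column x2 — alternating steps +7, +3, +7, +3, …: 28, 35, 38, 45, 48, 55 → 58 → 65.
Column x3: r, s, t, u, v, w → x → y (letters move forward 1 place in the alphabet).
So the next two rows are -5  58  x and -1  65  y.

-5  58  x; -1  65  y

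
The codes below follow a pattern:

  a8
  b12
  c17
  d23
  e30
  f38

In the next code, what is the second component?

47

Second component: 8, 12, 17, 23, 30, 38 → 47 (differences are 4, 5, 6, … (increasing by 1 each time)).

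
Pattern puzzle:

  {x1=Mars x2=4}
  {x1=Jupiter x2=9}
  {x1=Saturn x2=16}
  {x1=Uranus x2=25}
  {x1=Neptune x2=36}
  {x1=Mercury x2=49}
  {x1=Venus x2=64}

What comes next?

{x1=Earth x2=81}

X1: runs through the planets Mercury→Neptune, so Mars, Jupiter, Saturn, Uranus, Neptune, Mercury, Venus → Earth.
For the x2, perfect squares: 2², 3², 4², …: 4, 9, 16, 25, 36, 49, 64 → 81.
So the next term is {x1=Earth x2=81}.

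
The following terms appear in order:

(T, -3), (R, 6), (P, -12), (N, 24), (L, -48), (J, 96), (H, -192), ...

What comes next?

Letter goes T, R, P, N, L, J, H → F (letters move back 2 places in the alphabet).
For the second slot, ×(-2) each step: -3, 6, -12, 24, -48, 96, -192 → 384.
Combining the parts gives (F, 384).

(F, 384)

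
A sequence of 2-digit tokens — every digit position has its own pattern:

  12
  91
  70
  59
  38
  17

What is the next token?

First digit: 1, 9, 7, 5, 3, 1 → 9 (−2 each step, mod 10).
For the second digit, −1 each step, mod 10: 2, 1, 0, 9, 8, 7 → 6.
Putting it together: 96.

96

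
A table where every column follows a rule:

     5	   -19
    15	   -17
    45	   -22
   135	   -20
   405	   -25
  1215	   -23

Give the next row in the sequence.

3645  -28

First component: 5, 15, 45, 135, 405, 1215 → 3645 (×3 each step).
Second component: -19, -17, -22, -20, -25, -23 → -28 (alternating steps +2, −5, +2, −5, …).
So the next row is 3645  -28.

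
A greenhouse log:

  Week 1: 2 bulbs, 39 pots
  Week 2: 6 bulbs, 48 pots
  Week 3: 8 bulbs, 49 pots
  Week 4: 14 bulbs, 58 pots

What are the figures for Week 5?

Bulbs goes 2, 6, 8, 14 → 22 (each term is the sum of the two before it).
Pots: 39, 48, 49, 58 → 59 (alternating steps +9, +1, +9, +1, …).
So the next row is 22 bulbs, 59 pots.

22 bulbs, 59 pots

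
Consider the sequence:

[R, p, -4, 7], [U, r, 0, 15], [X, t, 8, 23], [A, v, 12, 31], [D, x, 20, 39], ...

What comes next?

[G, z, 24, 47]

First letter: R, U, X, A, D → G (letters move forward 3 places in the alphabet, wrapping Z→A).
For the second letter, letters move forward 2 places in the alphabet: p, r, t, v, x → z.
For the third slot, alternating steps +4, +8, +4, +8, …: -4, 0, 8, 12, 20 → 24.
Fourth slot — +8 each step: 7, 15, 23, 31, 39 → 47.
Combining the parts gives [G, z, 24, 47].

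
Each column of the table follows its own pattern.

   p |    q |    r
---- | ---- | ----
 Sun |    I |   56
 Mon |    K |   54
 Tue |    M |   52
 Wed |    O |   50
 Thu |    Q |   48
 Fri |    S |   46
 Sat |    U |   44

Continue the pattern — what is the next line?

Column p goes Sun, Mon, Tue, Wed, Thu, Fri, Sat → Sun (runs through the weekdays Mon→Sun).
Column q: I, K, M, O, Q, S, U → W (letters move forward 2 places in the alphabet).
Column r — −2 each step: 56, 54, 52, 50, 48, 46, 44 → 42.
Putting it together: Sun  W  42.

Sun  W  42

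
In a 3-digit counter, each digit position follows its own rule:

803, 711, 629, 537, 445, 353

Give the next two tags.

261, 179

For the first digit, −1 each step, mod 10: 8, 7, 6, 5, 4, 3 → 2 → 1.
Second digit: 0, 1, 2, 3, 4, 5 → 6 → 7 (+1 each step, mod 10).
Third digit: −2 each step, mod 10; 3, 1, 9, 7, 5, 3 → 1 → 9.
So the next two tags are 261 and 179.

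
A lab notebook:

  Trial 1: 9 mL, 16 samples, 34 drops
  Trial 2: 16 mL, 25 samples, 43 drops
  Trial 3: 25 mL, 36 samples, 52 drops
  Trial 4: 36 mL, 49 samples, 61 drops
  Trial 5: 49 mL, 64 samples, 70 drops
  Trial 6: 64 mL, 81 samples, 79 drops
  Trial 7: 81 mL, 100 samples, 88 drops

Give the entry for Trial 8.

100 mL, 121 samples, 97 drops

ML — perfect squares: 3², 4², 5², …: 9, 16, 25, 36, 49, 64, 81 → 100.
Samples: perfect squares: 4², 5², 6², …, so 16, 25, 36, 49, 64, 81, 100 → 121.
Drops: +9 each step, so 34, 43, 52, 61, 70, 79, 88 → 97.
So the next row is 100 mL, 121 samples, 97 drops.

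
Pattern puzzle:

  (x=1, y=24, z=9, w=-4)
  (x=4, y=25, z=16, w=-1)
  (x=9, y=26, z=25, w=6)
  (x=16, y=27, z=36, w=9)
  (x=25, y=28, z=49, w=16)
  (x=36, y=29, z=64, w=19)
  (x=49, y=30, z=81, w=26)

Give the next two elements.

(x=64, y=31, z=100, w=29), (x=81, y=32, z=121, w=36)

X: 1, 4, 9, 16, 25, 36, 49 → 64 → 81 (perfect squares: 1², 2², 3², …).
Y: +1 each step; 24, 25, 26, 27, 28, 29, 30 → 31 → 32.
Z goes 9, 16, 25, 36, 49, 64, 81 → 100 → 121 (perfect squares: 3², 4², 5², …).
W: alternating steps +3, +7, +3, +7, …; -4, -1, 6, 9, 16, 19, 26 → 29 → 36.
So the next two elements are (x=64, y=31, z=100, w=29) and (x=81, y=32, z=121, w=36).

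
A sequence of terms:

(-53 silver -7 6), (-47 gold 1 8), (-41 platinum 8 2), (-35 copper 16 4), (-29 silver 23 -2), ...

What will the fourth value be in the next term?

First value: -53, -47, -41, -35, -29 → -23 (+6 each step).
Metal — repeats silver → gold → platinum → copper: silver, gold, platinum, copper, silver → gold.
Third value: alternating steps +8, +7, +8, +7, …, so -7, 1, 8, 16, 23 → 31.
For the fourth value, alternating steps +2, −6, +2, −6, …: 6, 8, 2, 4, -2 → 0.

0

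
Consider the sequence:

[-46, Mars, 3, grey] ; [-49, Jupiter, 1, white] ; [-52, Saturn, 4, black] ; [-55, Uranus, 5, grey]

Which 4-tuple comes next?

First slot — −3 each step: -46, -49, -52, -55 → -58.
Planet: runs through the planets Mercury→Neptune, so Mars, Jupiter, Saturn, Uranus → Neptune.
For the third slot, each term is the sum of the two before it: 3, 1, 4, 5 → 9.
Shade goes grey, white, black, grey → white (repeats grey → white → black).
Putting it together: [-58, Neptune, 9, white].

[-58, Neptune, 9, white]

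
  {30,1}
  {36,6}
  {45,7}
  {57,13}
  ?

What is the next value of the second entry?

20

First entry: differences are 6, 9, 12, … (increasing by 3 each time); 30, 36, 45, 57 → 72.
Second entry: each term is the sum of the two before it; 1, 6, 7, 13 → 20.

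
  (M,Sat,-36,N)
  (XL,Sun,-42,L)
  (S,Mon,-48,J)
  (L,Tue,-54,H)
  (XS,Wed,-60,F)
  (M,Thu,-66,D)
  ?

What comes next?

(XL,Fri,-72,B)

Size — repeats M → XL → S → L → XS: M, XL, S, L, XS, M → XL.
For the day, runs through the weekdays Mon→Sun: Sat, Sun, Mon, Tue, Wed, Thu → Fri.
Third entry — −6 each step: -36, -42, -48, -54, -60, -66 → -72.
Letter goes N, L, J, H, F, D → B (letters move back 2 places in the alphabet).
Combining the parts gives (XL,Fri,-72,B).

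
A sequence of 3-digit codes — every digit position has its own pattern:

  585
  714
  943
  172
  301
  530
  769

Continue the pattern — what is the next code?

998

First digit goes 5, 7, 9, 1, 3, 5, 7 → 9 (+2 each step, mod 10).
Second digit goes 8, 1, 4, 7, 0, 3, 6 → 9 (+3 each step, mod 10).
Third digit: −1 each step, mod 10; 5, 4, 3, 2, 1, 0, 9 → 8.
So the next code is 998.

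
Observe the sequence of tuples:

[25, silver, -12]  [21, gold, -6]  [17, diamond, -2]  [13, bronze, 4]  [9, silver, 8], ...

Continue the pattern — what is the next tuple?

[5, gold, 14]

First entry — −4 each step: 25, 21, 17, 13, 9 → 5.
Rank: repeats silver → gold → diamond → bronze; silver, gold, diamond, bronze, silver → gold.
For the third entry, alternating steps +6, +4, +6, +4, …: -12, -6, -2, 4, 8 → 14.
So the next tuple is [5, gold, 14].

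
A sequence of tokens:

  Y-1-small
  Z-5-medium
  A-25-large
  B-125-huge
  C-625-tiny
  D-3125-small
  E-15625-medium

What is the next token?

Letter: letters move forward 1 place in the alphabet, wrapping Z→A, so Y, Z, A, B, C, D, E → F.
Second component: 1, 5, 25, 125, 625, 3125, 15625 → 78125 (×5 each step).
Size — repeats small → medium → large → huge → tiny: small, medium, large, huge, tiny, small, medium → large.
So the next token is F-78125-large.

F-78125-large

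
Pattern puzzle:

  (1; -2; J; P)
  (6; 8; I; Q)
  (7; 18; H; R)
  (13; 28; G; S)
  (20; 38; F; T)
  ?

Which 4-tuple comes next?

(33; 48; E; U)

For the first coordinate, each term is the sum of the two before it: 1, 6, 7, 13, 20 → 33.
Second coordinate — +10 each step: -2, 8, 18, 28, 38 → 48.
First letter: J, I, H, G, F → E (letters move back 1 place in the alphabet).
Second letter: letters move forward 1 place in the alphabet, so P, Q, R, S, T → U.
Putting it together: (33; 48; E; U).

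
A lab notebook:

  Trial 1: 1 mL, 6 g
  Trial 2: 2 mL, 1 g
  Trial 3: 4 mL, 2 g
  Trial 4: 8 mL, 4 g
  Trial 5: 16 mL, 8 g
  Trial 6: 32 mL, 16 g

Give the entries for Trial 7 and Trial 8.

64 mL, 32 g; 128 mL, 64 g

For the mL, ×2 each step: 1, 2, 4, 8, 16, 32 → 64 → 128.
G: always the previous value of the mL; 6, 1, 2, 4, 8, 16 → 32 → 64.
So the next two lines are 64 mL, 32 g and 128 mL, 64 g.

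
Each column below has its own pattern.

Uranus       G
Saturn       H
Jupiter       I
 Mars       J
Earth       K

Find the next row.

Venus  L

Planet — runs backward through the planets Mercury→Neptune: Uranus, Saturn, Jupiter, Mars, Earth → Venus.
Letter — letters move forward 1 place in the alphabet: G, H, I, J, K → L.
Putting it together: Venus  L.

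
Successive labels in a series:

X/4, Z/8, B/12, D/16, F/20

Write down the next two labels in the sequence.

For the letter, letters move forward 2 places in the alphabet, wrapping Z→A: X, Z, B, D, F → H → J.
Second component: +4 each step, so 4, 8, 12, 16, 20 → 24 → 28.
Putting the parts together: H/24 and then J/28.

H/24, J/28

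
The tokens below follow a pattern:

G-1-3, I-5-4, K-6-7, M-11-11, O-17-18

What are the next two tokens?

Q-28-29 then S-45-47

Letter — letters move forward 2 places in the alphabet: G, I, K, M, O → Q → S.
Second component: each term is the sum of the two before it; 1, 5, 6, 11, 17 → 28 → 45.
For the third component, each term is the sum of the two before it: 3, 4, 7, 11, 18 → 29 → 47.
So the next two tokens are Q-28-29 and S-45-47.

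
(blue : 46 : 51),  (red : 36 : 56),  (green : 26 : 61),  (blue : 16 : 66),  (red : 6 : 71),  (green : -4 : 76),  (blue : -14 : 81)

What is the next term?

(red : -24 : 86)

Colour — repeats blue → red → green: blue, red, green, blue, red, green, blue → red.
Second component: −10 each step; 46, 36, 26, 16, 6, -4, -14 → -24.
Third component goes 51, 56, 61, 66, 71, 76, 81 → 86 (+5 each step).
Putting it together: (red : -24 : 86).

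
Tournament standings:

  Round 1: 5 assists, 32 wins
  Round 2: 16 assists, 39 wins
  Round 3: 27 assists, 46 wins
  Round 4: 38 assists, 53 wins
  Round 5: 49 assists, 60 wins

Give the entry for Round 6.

Assists: +11 each step; 5, 16, 27, 38, 49 → 60.
Wins: +7 each step, so 32, 39, 46, 53, 60 → 67.
Combining the parts gives 60 assists, 67 wins.

60 assists, 67 wins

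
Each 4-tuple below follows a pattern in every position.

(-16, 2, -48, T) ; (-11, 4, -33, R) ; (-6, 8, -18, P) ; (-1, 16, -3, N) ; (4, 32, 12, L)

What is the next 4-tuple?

First part: +5 each step; -16, -11, -6, -1, 4 → 9.
Second part goes 2, 4, 8, 16, 32 → 64 (×2 each step).
For the third part, always 3 × the first part: -48, -33, -18, -3, 12 → 27.
Letter goes T, R, P, N, L → J (letters move back 2 places in the alphabet).
Combining the parts gives (9, 64, 27, J).

(9, 64, 27, J)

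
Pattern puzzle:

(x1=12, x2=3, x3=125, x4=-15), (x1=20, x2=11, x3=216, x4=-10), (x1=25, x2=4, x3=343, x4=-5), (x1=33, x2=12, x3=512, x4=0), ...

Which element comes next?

(x1=38, x2=5, x3=729, x4=5)

X1: alternating steps +8, +5, +8, +5, …, so 12, 20, 25, 33 → 38.
For the x2, alternating steps +8, −7, +8, −7, …: 3, 11, 4, 12 → 5.
X3: 125, 216, 343, 512 → 729 (perfect cubes: 5³, 6³, 7³, …).
X4 goes -15, -10, -5, 0 → 5 (+5 each step).
Putting it together: (x1=38, x2=5, x3=729, x4=5).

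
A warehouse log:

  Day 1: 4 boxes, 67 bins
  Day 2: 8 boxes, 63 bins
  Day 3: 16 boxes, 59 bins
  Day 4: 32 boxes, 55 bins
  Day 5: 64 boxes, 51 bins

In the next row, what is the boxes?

Boxes: ×2 each step; 4, 8, 16, 32, 64 → 128.

128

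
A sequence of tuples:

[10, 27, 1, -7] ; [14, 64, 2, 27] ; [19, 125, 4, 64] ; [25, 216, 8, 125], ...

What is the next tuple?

First entry: differences are 4, 5, 6, … (increasing by 1 each time), so 10, 14, 19, 25 → 32.
Second entry: perfect cubes: 3³, 4³, 5³, …, so 27, 64, 125, 216 → 343.
Third entry — ×2 each step: 1, 2, 4, 8 → 16.
Fourth entry: -7, 27, 64, 125 → 216 (always the previous value of the second entry).
So the next tuple is [32, 343, 16, 216].

[32, 343, 16, 216]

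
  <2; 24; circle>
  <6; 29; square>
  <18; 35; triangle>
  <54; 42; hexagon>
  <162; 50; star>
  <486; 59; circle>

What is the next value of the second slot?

69

For the second slot, differences are 5, 6, 7, … (increasing by 1 each time): 24, 29, 35, 42, 50, 59 → 69.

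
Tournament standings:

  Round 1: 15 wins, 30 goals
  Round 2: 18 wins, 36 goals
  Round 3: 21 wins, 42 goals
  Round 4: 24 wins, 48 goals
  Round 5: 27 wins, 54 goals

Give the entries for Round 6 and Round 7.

30 wins, 60 goals; 33 wins, 66 goals

Wins: +3 each step, so 15, 18, 21, 24, 27 → 30 → 33.
Goals: 30, 36, 42, 48, 54 → 60 → 66 (always 2 × the wins).
So the next two rows are 30 wins, 60 goals and 33 wins, 66 goals.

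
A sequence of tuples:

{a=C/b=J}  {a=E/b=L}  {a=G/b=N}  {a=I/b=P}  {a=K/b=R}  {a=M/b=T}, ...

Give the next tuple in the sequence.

For the a, letters move forward 2 places in the alphabet: C, E, G, I, K, M → O.
B goes J, L, N, P, R, T → V (letters move forward 2 places in the alphabet).
So the next tuple is {a=O/b=V}.

{a=O/b=V}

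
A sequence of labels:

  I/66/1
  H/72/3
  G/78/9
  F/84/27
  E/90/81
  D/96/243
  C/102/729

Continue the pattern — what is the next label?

B/108/2187

Letter: letters move back 1 place in the alphabet; I, H, G, F, E, D, C → B.
Second component: +6 each step, so 66, 72, 78, 84, 90, 96, 102 → 108.
Third component: ×3 each step, so 1, 3, 9, 27, 81, 243, 729 → 2187.
Putting it together: B/108/2187.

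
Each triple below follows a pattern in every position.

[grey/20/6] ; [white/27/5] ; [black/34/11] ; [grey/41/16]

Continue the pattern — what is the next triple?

[white/48/27]

Shade goes grey, white, black, grey → white (repeats grey → white → black).
Second slot — +7 each step: 20, 27, 34, 41 → 48.
For the third slot, each term is the sum of the two before it: 6, 5, 11, 16 → 27.
So the next triple is [white/48/27].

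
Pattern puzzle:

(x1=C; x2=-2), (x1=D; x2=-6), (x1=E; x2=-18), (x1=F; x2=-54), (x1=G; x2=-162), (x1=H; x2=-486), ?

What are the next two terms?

(x1=I; x2=-1458), (x1=J; x2=-4374)

X1: C, D, E, F, G, H → I → J (letters move forward 1 place in the alphabet).
For the x2, ×3 each step: -2, -6, -18, -54, -162, -486 → -1458 → -4374.
So the next two terms are (x1=I; x2=-1458) and (x1=J; x2=-4374).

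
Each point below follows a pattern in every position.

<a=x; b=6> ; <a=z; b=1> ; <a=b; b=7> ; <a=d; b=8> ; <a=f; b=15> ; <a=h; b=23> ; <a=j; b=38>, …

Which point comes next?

For the a, letters move forward 2 places in the alphabet, wrapping Z→A: x, z, b, d, f, h, j → l.
B — each term is the sum of the two before it: 6, 1, 7, 8, 15, 23, 38 → 61.
So the next point is <a=l; b=61>.

<a=l; b=61>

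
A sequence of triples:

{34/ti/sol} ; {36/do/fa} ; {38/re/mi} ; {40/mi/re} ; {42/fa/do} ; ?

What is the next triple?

{44/sol/ti}

First slot: +2 each step, so 34, 36, 38, 40, 42 → 44.
First note: ti, do, re, mi, fa → sol (runs through the solfège scale do→ti).
Second note: sol, fa, mi, re, do → ti (runs backward through the solfège scale do→ti).
Combining the parts gives {44/sol/ti}.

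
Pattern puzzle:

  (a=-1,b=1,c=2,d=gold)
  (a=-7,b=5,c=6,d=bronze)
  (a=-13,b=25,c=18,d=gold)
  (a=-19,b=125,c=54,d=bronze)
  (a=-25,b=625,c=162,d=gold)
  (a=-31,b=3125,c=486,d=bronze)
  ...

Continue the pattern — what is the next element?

A — −6 each step: -1, -7, -13, -19, -25, -31 → -37.
B — ×5 each step: 1, 5, 25, 125, 625, 3125 → 15625.
For the c, ×3 each step: 2, 6, 18, 54, 162, 486 → 1458.
For the d, alternates gold ↔ bronze: gold, bronze, gold, bronze, gold, bronze → gold.
Combining the parts gives (a=-37,b=15625,c=1458,d=gold).

(a=-37,b=15625,c=1458,d=gold)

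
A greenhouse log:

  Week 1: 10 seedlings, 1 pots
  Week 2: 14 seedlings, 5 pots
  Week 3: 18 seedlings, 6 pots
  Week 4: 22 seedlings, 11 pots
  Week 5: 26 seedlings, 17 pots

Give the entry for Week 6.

30 seedlings, 28 pots

For the seedlings, +4 each step: 10, 14, 18, 22, 26 → 30.
Pots — each term is the sum of the two before it: 1, 5, 6, 11, 17 → 28.
Combining the parts gives 30 seedlings, 28 pots.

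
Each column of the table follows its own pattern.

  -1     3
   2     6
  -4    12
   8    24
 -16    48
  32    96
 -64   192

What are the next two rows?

128  384; -256  768

First component: -1, 2, -4, 8, -16, 32, -64 → 128 → -256 (×(-2) each step).
Second component goes 3, 6, 12, 24, 48, 96, 192 → 384 → 768 (×2 each step).
Putting the parts together: 128  384 and then -256  768.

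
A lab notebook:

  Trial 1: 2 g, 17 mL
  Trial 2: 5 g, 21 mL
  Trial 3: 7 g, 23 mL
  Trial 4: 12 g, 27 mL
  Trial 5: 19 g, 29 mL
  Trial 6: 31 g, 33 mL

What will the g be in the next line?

For the g, each term is the sum of the two before it: 2, 5, 7, 12, 19, 31 → 50.
ML: 17, 21, 23, 27, 29, 33 → 35 (alternating steps +4, +2, +4, +2, …).

50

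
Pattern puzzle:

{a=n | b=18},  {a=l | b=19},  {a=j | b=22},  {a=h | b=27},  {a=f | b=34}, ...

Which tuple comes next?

{a=d | b=43}

For the a, letters move back 2 places in the alphabet: n, l, j, h, f → d.
B: 18, 19, 22, 27, 34 → 43 (differences are 1, 3, 5, … (increasing by 2 each time)).
Combining the parts gives {a=d | b=43}.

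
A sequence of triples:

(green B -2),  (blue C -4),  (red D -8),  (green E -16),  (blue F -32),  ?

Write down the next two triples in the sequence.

(red G -64), (green H -128)

For the colour, repeats green → blue → red: green, blue, red, green, blue → red → green.
Letter: B, C, D, E, F → G → H (letters move forward 1 place in the alphabet).
Third part — ×2 each step: -2, -4, -8, -16, -32 → -64 → -128.
Putting the parts together: (red G -64) and then (green H -128).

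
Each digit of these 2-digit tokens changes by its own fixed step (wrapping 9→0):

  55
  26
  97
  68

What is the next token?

First digit goes 5, 2, 9, 6 → 3 (−3 each step, mod 10).
Second digit goes 5, 6, 7, 8 → 9 (+1 each step, mod 10).
Putting it together: 39.

39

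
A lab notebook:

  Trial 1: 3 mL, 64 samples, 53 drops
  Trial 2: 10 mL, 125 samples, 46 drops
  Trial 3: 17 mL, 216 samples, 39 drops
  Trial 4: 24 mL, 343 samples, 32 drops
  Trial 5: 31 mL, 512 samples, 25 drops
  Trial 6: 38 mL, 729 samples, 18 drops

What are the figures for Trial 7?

45 mL, 1000 samples, 11 drops

ML: 3, 10, 17, 24, 31, 38 → 45 (+7 each step).
For the samples, perfect cubes: 4³, 5³, 6³, …: 64, 125, 216, 343, 512, 729 → 1000.
Drops: 53, 46, 39, 32, 25, 18 → 11 (−7 each step).
Combining the parts gives 45 mL, 1000 samples, 11 drops.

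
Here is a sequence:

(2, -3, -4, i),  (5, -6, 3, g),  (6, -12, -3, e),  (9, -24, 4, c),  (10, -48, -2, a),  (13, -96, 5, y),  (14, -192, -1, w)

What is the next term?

For the first part, alternating steps +3, +1, +3, +1, …: 2, 5, 6, 9, 10, 13, 14 → 17.
Second part: ×2 each step; -3, -6, -12, -24, -48, -96, -192 → -384.
Third part goes -4, 3, -3, 4, -2, 5, -1 → 6 (alternating steps +7, −6, +7, −6, …).
Letter: i, g, e, c, a, y, w → u (letters move back 2 places in the alphabet, wrapping A→Z).
So the next term is (17, -384, 6, u).

(17, -384, 6, u)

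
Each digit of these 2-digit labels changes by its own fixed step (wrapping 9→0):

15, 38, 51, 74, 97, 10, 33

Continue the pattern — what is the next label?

56

First digit — +2 each step, mod 10: 1, 3, 5, 7, 9, 1, 3 → 5.
Second digit: +3 each step, mod 10; 5, 8, 1, 4, 7, 0, 3 → 6.
Combining the parts gives 56.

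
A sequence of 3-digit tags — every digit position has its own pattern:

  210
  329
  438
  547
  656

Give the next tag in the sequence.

765

First digit — +1 each step, mod 10: 2, 3, 4, 5, 6 → 7.
Second digit goes 1, 2, 3, 4, 5 → 6 (+1 each step, mod 10).
Third digit: −1 each step, mod 10; 0, 9, 8, 7, 6 → 5.
Putting it together: 765.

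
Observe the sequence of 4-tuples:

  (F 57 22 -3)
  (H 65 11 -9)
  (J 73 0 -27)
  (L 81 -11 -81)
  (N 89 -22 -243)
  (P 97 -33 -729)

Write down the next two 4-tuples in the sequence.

(R 105 -44 -2187), (T 113 -55 -6561)

For the letter, letters move forward 2 places in the alphabet: F, H, J, L, N, P → R → T.
For the second coordinate, +8 each step: 57, 65, 73, 81, 89, 97 → 105 → 113.
Third coordinate: −11 each step, so 22, 11, 0, -11, -22, -33 → -44 → -55.
Fourth coordinate — ×3 each step: -3, -9, -27, -81, -243, -729 → -2187 → -6561.
Putting the parts together: (R 105 -44 -2187) and then (T 113 -55 -6561).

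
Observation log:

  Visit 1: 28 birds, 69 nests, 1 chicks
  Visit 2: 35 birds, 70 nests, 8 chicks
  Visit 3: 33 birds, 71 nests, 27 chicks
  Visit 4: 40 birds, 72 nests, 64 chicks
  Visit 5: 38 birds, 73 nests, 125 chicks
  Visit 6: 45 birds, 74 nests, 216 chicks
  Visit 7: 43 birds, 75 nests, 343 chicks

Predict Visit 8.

Birds: alternating steps +7, −2, +7, −2, …, so 28, 35, 33, 40, 38, 45, 43 → 50.
For the nests, +1 each step: 69, 70, 71, 72, 73, 74, 75 → 76.
Chicks: perfect cubes: 1³, 2³, 3³, …, so 1, 8, 27, 64, 125, 216, 343 → 512.
Putting it together: 50 birds, 76 nests, 512 chicks.

50 birds, 76 nests, 512 chicks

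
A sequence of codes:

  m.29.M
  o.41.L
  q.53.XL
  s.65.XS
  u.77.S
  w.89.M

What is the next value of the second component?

Second component: +12 each step; 29, 41, 53, 65, 77, 89 → 101.

101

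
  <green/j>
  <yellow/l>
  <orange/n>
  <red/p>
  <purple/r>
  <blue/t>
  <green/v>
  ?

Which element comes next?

Colour — repeats green → yellow → orange → red → purple → blue: green, yellow, orange, red, purple, blue, green → yellow.
Letter — letters move forward 2 places in the alphabet: j, l, n, p, r, t, v → x.
Putting it together: <yellow/x>.

<yellow/x>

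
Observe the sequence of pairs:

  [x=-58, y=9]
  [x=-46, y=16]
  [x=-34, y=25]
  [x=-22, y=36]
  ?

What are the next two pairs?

[x=-10, y=49], [x=2, y=64]

X: -58, -46, -34, -22 → -10 → 2 (+12 each step).
For the y, perfect squares: 3², 4², 5², …: 9, 16, 25, 36 → 49 → 64.
Putting the parts together: [x=-10, y=49] and then [x=2, y=64].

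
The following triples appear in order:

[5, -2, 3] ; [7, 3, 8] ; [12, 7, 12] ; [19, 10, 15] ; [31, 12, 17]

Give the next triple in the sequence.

First coordinate — each term is the sum of the two before it: 5, 7, 12, 19, 31 → 50.
Second coordinate: differences are 5, 4, 3, … (decreasing by 1 each time); -2, 3, 7, 10, 12 → 13.
Third coordinate: always 5 more than the second coordinate; 3, 8, 12, 15, 17 → 18.
Combining the parts gives [50, 13, 18].

[50, 13, 18]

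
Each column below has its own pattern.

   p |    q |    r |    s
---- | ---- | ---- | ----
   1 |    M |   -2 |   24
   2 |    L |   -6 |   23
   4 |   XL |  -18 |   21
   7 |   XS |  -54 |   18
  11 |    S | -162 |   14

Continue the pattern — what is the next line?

Column p goes 1, 2, 4, 7, 11 → 16 (differences are 1, 2, 3, … (increasing by 1 each time)).
Column q: runs through clothing sizes XS→XL; M, L, XL, XS, S → M.
For the column r, ×3 each step: -2, -6, -18, -54, -162 → -486.
Column s goes 24, 23, 21, 18, 14 → 9 (together with the column p always sums to 25).
Combining the parts gives 16  M  -486  9.

16  M  -486  9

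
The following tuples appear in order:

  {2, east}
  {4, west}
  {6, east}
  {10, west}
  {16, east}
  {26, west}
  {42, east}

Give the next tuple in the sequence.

{68, west}

First entry: each term is the sum of the two before it; 2, 4, 6, 10, 16, 26, 42 → 68.
Direction goes east, west, east, west, east, west, east → west (alternates east ↔ west).
Putting it together: {68, west}.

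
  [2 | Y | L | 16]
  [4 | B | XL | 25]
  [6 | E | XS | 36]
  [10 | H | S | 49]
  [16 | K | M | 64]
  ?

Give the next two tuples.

First entry: each term is the sum of the two before it; 2, 4, 6, 10, 16 → 26 → 42.
For the letter, letters move forward 3 places in the alphabet, wrapping Z→A: Y, B, E, H, K → N → Q.
For the size, runs through clothing sizes XS→XL: L, XL, XS, S, M → L → XL.
Fourth entry goes 16, 25, 36, 49, 64 → 81 → 100 (perfect squares: 4², 5², 6², …).
So the next two tuples are [26 | N | L | 81] and [42 | Q | XL | 100].

[26 | N | L | 81], [42 | Q | XL | 100]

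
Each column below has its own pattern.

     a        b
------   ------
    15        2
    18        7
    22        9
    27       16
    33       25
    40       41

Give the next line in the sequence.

Column a: 15, 18, 22, 27, 33, 40 → 48 (differences are 3, 4, 5, … (increasing by 1 each time)).
For the column b, each term is the sum of the two before it: 2, 7, 9, 16, 25, 41 → 66.
Putting it together: 48  66.

48  66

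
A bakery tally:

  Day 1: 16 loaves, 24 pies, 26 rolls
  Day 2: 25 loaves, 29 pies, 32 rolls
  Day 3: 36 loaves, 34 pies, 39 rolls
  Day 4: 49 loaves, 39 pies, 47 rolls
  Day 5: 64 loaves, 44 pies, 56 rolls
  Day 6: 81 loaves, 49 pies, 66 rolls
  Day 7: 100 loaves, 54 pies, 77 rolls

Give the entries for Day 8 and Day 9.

Loaves: perfect squares: 4², 5², 6², …; 16, 25, 36, 49, 64, 81, 100 → 121 → 144.
For the pies, +5 each step: 24, 29, 34, 39, 44, 49, 54 → 59 → 64.
Rolls: differences are 6, 7, 8, … (increasing by 1 each time); 26, 32, 39, 47, 56, 66, 77 → 89 → 102.
So the next two rows are 121 loaves, 59 pies, 89 rolls and 144 loaves, 64 pies, 102 rolls.

121 loaves, 59 pies, 89 rolls; 144 loaves, 64 pies, 102 rolls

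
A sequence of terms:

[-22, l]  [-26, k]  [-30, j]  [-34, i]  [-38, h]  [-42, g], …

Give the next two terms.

[-46, f], [-50, e]

First part goes -22, -26, -30, -34, -38, -42 → -46 → -50 (−4 each step).
Letter — letters move back 1 place in the alphabet: l, k, j, i, h, g → f → e.
Putting the parts together: [-46, f] and then [-50, e].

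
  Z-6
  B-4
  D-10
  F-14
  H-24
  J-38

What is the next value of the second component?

Letter goes Z, B, D, F, H, J → L (letters move forward 2 places in the alphabet, wrapping Z→A).
Second component: each term is the sum of the two before it, so 6, 4, 10, 14, 24, 38 → 62.

62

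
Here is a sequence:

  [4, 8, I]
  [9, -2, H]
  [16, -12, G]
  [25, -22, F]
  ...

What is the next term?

First slot: perfect squares: 2², 3², 4², …, so 4, 9, 16, 25 → 36.
Second slot: −10 each step; 8, -2, -12, -22 → -32.
Letter: I, H, G, F → E (letters move back 1 place in the alphabet).
So the next term is [36, -32, E].

[36, -32, E]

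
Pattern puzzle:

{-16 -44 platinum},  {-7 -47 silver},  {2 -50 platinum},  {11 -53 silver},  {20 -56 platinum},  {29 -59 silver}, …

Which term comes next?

{38 -62 platinum}

First part goes -16, -7, 2, 11, 20, 29 → 38 (+9 each step).
For the second part, −3 each step: -44, -47, -50, -53, -56, -59 → -62.
Metal: alternates platinum ↔ silver; platinum, silver, platinum, silver, platinum, silver → platinum.
Putting it together: {38 -62 platinum}.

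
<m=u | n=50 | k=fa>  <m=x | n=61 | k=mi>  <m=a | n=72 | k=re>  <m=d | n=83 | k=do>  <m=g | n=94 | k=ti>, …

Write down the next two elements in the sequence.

<m=j | n=105 | k=la>, <m=m | n=116 | k=sol>

For the m, letters move forward 3 places in the alphabet, wrapping Z→A: u, x, a, d, g → j → m.
N: 50, 61, 72, 83, 94 → 105 → 116 (+11 each step).
For the k, runs backward through the solfège scale do→ti: fa, mi, re, do, ti → la → sol.
So the next two elements are <m=j | n=105 | k=la> and <m=m | n=116 | k=sol>.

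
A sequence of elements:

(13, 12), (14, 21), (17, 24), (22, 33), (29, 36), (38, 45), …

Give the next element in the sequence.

(49, 48)

For the first coordinate, differences are 1, 3, 5, … (increasing by 2 each time): 13, 14, 17, 22, 29, 38 → 49.
Second coordinate: 12, 21, 24, 33, 36, 45 → 48 (alternating steps +9, +3, +9, +3, …).
So the next element is (49, 48).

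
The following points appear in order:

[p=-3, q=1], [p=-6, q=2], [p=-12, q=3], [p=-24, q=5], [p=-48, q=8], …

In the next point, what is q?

Q: each term is the sum of the two before it; 1, 2, 3, 5, 8 → 13.

13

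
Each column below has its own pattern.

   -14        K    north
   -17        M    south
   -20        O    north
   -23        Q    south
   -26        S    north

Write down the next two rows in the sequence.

-29  U  south; -32  W  north

First component: −3 each step; -14, -17, -20, -23, -26 → -29 → -32.
Letter: letters move forward 2 places in the alphabet, so K, M, O, Q, S → U → W.
Direction: north, south, north, south, north → south → north (alternates north ↔ south).
So the next two rows are -29  U  south and -32  W  north.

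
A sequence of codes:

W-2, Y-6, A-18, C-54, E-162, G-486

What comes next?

I-1458

Letter: W, Y, A, C, E, G → I (letters move forward 2 places in the alphabet, wrapping Z→A).
Second component: 2, 6, 18, 54, 162, 486 → 1458 (×3 each step).
So the next code is I-1458.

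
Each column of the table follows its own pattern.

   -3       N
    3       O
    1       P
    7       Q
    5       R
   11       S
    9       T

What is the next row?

15  U

First component: -3, 3, 1, 7, 5, 11, 9 → 15 (alternating steps +6, −2, +6, −2, …).
For the letter, letters move forward 1 place in the alphabet: N, O, P, Q, R, S, T → U.
Putting it together: 15  U.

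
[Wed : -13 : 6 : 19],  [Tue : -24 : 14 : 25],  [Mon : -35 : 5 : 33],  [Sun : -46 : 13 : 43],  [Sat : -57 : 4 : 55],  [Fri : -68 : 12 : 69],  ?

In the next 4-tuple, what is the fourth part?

Fourth part: 19, 25, 33, 43, 55, 69 → 85 (differences are 6, 8, 10, … (increasing by 2 each time)).

85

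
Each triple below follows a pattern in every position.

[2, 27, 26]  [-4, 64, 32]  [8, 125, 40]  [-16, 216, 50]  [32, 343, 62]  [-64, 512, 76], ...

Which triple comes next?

[128, 729, 92]

First coordinate goes 2, -4, 8, -16, 32, -64 → 128 (×(-2) each step).
Second coordinate goes 27, 64, 125, 216, 343, 512 → 729 (perfect cubes: 3³, 4³, 5³, …).
Third coordinate: 26, 32, 40, 50, 62, 76 → 92 (differences are 6, 8, 10, … (increasing by 2 each time)).
Putting it together: [128, 729, 92].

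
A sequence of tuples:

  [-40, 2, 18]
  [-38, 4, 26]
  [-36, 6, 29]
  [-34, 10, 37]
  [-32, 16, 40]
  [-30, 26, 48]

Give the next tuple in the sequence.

[-28, 42, 51]

First entry: +2 each step; -40, -38, -36, -34, -32, -30 → -28.
For the second entry, each term is the sum of the two before it: 2, 4, 6, 10, 16, 26 → 42.
Third entry: alternating steps +8, +3, +8, +3, …; 18, 26, 29, 37, 40, 48 → 51.
Combining the parts gives [-28, 42, 51].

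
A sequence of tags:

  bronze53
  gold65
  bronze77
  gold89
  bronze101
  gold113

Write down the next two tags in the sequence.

bronze125, gold137

Rank: bronze, gold, bronze, gold, bronze, gold → bronze → gold (alternates bronze ↔ gold).
Second component: +12 each step; 53, 65, 77, 89, 101, 113 → 125 → 137.
So the next two tags are bronze125 and gold137.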